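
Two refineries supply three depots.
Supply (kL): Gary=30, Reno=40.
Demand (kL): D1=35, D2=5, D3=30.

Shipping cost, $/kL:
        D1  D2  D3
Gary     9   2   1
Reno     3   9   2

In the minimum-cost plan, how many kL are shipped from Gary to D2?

5

Solving gives:
  Gary→D2: 5 × $2 = $10
  Gary→D3: 25 × $1 = $25
  Reno→D1: 35 × $3 = $105
  Reno→D3: 5 × $2 = $10
Total cost = $150.
So Gary→D2 carries 5 kL.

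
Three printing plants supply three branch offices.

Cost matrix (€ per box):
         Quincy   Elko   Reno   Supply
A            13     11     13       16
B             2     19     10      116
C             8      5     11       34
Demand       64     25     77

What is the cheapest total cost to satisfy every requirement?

One minimum-cost allocation:
  A->Reno: 16 × €13 = €208
  B->Quincy: 64 × €2 = €128
  B->Reno: 52 × €10 = €520
  C->Elko: 25 × €5 = €125
  C->Reno: 9 × €11 = €99
Total = 208 + 128 + 520 + 125 + 99 = €1080.

1080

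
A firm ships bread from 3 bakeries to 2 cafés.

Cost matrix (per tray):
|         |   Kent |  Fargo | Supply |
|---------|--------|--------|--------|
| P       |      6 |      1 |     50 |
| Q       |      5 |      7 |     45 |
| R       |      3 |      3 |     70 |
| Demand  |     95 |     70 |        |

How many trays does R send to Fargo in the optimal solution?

20

Solving gives:
  P to Fargo: 50 × 1 = 50
  Q to Kent: 45 × 5 = 225
  R to Kent: 50 × 3 = 150
  R to Fargo: 20 × 3 = 60
Total cost = 485.
So R→Fargo carries 20 trays.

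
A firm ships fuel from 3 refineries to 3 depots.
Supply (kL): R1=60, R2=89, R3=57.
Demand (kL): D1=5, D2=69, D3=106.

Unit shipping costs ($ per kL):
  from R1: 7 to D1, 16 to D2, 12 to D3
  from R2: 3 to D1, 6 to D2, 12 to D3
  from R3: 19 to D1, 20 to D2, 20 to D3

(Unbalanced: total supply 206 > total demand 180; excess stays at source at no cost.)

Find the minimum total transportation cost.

A cheapest plan:
  R1→D3: 60 × $12 = $720
  R2→D1: 5 × $3 = $15
  R2→D2: 69 × $6 = $414
  R2→D3: 15 × $12 = $180
  R3→D3: 31 × $20 = $620
Total = 720 + 15 + 414 + 180 + 620 = $1949.

1949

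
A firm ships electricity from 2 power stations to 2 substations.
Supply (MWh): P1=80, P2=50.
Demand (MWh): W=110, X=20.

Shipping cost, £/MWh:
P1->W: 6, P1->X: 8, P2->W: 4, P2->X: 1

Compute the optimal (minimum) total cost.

One minimum-cost allocation:
  P1->W: 80 × £6 = £480
  P2->W: 30 × £4 = £120
  P2->X: 20 × £1 = £20
Total = 480 + 120 + 20 = £620.
(Supply check: P1 ships 80; P2 ships 50.)

620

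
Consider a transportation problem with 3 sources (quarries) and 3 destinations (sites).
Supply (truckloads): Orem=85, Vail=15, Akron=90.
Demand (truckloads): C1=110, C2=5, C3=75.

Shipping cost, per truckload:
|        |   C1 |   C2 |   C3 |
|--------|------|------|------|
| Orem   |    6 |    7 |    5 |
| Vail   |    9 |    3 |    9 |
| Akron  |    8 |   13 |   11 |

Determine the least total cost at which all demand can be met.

Optimal allocation:
  Orem–C1: 10 × 6 = 60
  Orem–C3: 75 × 5 = 375
  Vail–C1: 10 × 9 = 90
  Vail–C2: 5 × 3 = 15
  Akron–C1: 90 × 8 = 720
Total = 60 + 375 + 90 + 15 + 720 = 1260.

1260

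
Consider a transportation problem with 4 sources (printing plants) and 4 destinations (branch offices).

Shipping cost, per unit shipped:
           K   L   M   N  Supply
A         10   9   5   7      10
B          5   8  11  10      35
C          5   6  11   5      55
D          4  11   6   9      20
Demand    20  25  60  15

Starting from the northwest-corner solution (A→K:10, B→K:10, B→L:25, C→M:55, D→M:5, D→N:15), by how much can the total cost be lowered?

295

Current plan cost = 10·10 + 10·5 + 25·8 + 55·11 + 5·6 + 15·9 = 1120.
Optimal plan:
  A to M: 10 boxes
  B to K: 20 boxes
  B to M: 15 boxes
  C to L: 25 boxes
  C to M: 15 boxes
  C to N: 15 boxes
  D to M: 20 boxes
Optimal cost = 825.
Saving = 1120 − 825 = 295.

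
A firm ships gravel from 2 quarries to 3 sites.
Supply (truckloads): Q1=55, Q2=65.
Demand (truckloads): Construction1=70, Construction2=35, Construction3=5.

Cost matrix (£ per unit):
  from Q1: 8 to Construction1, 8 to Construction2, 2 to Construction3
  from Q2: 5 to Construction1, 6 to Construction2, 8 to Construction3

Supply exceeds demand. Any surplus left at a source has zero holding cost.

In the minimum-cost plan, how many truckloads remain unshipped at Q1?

Minimum-cost shipments:
  Q1–Construction1: 5 × £8 = £40
  Q1–Construction2: 35 × £8 = £280
  Q1–Construction3: 5 × £2 = £10
  Q2–Construction1: 65 × £5 = £325
Total cost = £655.
Q1 ships 45 of its 55, leaving 10.

10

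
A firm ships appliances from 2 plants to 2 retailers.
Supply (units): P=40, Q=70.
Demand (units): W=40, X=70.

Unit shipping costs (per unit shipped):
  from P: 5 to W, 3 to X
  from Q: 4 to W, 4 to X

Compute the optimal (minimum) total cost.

Optimal allocation:
  P–X: 40 × 3 = 120
  Q–W: 40 × 4 = 160
  Q–X: 30 × 4 = 120
Total = 120 + 160 + 120 = 400.

400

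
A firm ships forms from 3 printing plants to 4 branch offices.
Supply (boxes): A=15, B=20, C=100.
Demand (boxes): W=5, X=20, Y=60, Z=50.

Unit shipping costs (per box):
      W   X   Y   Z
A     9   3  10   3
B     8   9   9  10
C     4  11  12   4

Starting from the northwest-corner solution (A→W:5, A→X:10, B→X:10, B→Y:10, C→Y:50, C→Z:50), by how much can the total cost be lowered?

75

Current plan cost = 5·9 + 10·3 + 10·9 + 10·9 + 50·12 + 50·4 = 1055.
Optimal plan:
  A→X: 15 × 3 = 45
  B→Y: 20 × 9 = 180
  C→W: 5 × 4 = 20
  C→X: 5 × 11 = 55
  C→Y: 40 × 12 = 480
  C→Z: 50 × 4 = 200
Optimal cost = 980.
Saving = 1055 − 980 = 75.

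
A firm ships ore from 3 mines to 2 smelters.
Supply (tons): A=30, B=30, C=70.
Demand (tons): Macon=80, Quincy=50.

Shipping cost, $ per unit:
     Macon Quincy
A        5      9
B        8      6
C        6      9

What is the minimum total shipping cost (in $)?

An optimal shipping plan:
  A→Macon: 30 × $5 = $150
  B→Quincy: 30 × $6 = $180
  C→Macon: 50 × $6 = $300
  C→Quincy: 20 × $9 = $180
Total = 150 + 180 + 300 + 180 = $810.

810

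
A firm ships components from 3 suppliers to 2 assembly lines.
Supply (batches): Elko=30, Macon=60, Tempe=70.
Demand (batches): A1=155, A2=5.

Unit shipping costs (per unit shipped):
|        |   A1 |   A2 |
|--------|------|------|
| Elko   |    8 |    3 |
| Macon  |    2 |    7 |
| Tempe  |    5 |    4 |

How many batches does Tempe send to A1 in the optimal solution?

70

Solving gives:
  Elko to A1: 25 × 8 = 200
  Elko to A2: 5 × 3 = 15
  Macon to A1: 60 × 2 = 120
  Tempe to A1: 70 × 5 = 350
Total cost = 685.
So Tempe→A1 carries 70 batches.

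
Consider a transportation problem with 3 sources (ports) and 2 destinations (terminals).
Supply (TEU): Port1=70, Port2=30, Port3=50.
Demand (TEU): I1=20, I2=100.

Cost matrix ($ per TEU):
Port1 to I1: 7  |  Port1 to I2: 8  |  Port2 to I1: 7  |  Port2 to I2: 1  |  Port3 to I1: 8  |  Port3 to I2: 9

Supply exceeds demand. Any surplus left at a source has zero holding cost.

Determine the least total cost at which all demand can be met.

A cheapest plan:
  Port1–I2: 70 TEU
  Port2–I2: 30 TEU
  Port3–I1: 20 TEU
Total cost = $750.

750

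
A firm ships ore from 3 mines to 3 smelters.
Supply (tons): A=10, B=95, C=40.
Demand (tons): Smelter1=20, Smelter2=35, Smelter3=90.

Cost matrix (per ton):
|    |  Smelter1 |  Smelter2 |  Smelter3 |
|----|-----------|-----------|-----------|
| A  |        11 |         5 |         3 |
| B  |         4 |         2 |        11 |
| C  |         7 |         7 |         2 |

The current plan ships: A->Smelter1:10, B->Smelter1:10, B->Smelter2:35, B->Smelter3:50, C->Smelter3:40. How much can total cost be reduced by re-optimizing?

Current plan cost = 10·11 + 10·4 + 35·2 + 50·11 + 40·2 = 850.
Optimal plan:
  A->Smelter3: 10 × 3 = 30
  B->Smelter1: 20 × 4 = 80
  B->Smelter2: 35 × 2 = 70
  B->Smelter3: 40 × 11 = 440
  C->Smelter3: 40 × 2 = 80
Optimal cost = 700.
Saving = 850 − 700 = 150.

150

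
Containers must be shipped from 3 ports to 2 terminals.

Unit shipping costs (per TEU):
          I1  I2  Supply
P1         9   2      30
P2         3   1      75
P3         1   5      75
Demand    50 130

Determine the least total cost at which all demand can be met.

An optimal shipping plan:
  P1–I2: 30 TEU
  P2–I2: 75 TEU
  P3–I1: 50 TEU
  P3–I2: 25 TEU
Total cost = 310.

310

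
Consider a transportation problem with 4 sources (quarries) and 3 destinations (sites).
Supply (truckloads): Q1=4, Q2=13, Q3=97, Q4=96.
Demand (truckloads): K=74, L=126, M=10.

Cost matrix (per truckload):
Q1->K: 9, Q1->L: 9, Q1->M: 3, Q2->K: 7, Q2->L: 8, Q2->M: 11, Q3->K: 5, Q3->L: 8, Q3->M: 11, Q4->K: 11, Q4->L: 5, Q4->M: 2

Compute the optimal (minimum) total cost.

1132

An optimal shipping plan:
  Q1–M: 4 × 3 = 12
  Q2–L: 13 × 8 = 104
  Q3–K: 74 × 5 = 370
  Q3–L: 23 × 8 = 184
  Q4–L: 90 × 5 = 450
  Q4–M: 6 × 2 = 12
Total = 12 + 104 + 370 + 184 + 450 + 12 = 1132.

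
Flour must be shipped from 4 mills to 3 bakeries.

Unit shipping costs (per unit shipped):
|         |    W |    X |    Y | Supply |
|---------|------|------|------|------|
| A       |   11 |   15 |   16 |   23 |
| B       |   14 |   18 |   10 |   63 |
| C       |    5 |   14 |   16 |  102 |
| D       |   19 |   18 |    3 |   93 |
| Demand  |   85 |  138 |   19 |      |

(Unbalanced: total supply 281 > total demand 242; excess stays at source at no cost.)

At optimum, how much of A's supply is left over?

An optimal plan:
  A->X: 23 × 15 = 345
  B->X: 24 × 18 = 432
  C->W: 85 × 5 = 425
  C->X: 17 × 14 = 238
  D->X: 74 × 18 = 1332
  D->Y: 19 × 3 = 57
Total cost = 2829.
A ships 23 of its 23, leaving 0.

0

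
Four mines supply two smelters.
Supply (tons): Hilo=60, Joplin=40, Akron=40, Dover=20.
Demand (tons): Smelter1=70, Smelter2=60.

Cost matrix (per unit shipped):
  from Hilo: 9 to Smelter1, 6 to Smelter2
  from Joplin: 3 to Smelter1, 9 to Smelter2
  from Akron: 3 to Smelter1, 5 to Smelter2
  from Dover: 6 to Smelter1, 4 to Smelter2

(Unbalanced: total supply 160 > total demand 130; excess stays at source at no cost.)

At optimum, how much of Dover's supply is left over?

An optimal plan:
  Hilo->Smelter2: 30 × 6 = 180
  Joplin->Smelter1: 40 × 3 = 120
  Akron->Smelter1: 30 × 3 = 90
  Akron->Smelter2: 10 × 5 = 50
  Dover->Smelter2: 20 × 4 = 80
Total cost = 520.
Dover ships 20 of its 20, leaving 0.

0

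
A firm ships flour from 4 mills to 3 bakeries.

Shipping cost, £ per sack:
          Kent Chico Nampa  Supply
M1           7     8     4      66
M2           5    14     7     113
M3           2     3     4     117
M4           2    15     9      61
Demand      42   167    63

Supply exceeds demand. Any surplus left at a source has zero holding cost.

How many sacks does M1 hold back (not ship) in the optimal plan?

0

An optimal plan:
  M1->Chico: 50 × £8 = £400
  M1->Nampa: 16 × £4 = £64
  M2->Nampa: 47 × £7 = £329
  M3->Chico: 117 × £3 = £351
  M4->Kent: 42 × £2 = £84
Total cost = £1228.
M1 ships 66 of its 66, leaving 0.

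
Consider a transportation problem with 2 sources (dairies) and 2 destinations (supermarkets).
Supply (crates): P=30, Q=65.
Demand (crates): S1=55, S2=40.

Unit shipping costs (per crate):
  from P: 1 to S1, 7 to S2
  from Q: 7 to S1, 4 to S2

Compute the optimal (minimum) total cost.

An optimal shipping plan:
  P->S1: 30 × 1 = 30
  Q->S1: 25 × 7 = 175
  Q->S2: 40 × 4 = 160
Total = 30 + 175 + 160 = 365.

365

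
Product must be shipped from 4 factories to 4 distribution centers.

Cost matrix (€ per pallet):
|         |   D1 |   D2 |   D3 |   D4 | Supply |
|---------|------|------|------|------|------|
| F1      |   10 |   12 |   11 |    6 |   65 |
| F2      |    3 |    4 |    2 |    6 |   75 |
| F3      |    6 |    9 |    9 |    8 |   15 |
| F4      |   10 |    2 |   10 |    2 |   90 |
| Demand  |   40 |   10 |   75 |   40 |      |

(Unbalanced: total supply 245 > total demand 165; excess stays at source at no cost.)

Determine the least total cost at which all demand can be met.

590

A cheapest plan:
  F2→D3: 75 × €2 = €150
  F3→D1: 15 × €6 = €90
  F4→D1: 25 × €10 = €250
  F4→D2: 10 × €2 = €20
  F4→D4: 40 × €2 = €80
Total = 150 + 90 + 250 + 20 + 80 = €590.
(Supply check: F1 ships 0; F2 ships 75; F3 ships 15; F4 ships 75.)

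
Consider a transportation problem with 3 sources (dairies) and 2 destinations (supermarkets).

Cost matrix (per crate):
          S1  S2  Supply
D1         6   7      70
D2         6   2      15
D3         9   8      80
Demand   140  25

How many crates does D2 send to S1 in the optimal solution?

0

Optimal shipments:
  D1->S1: 70 × 6 = 420
  D2->S2: 15 × 2 = 30
  D3->S1: 70 × 9 = 630
  D3->S2: 10 × 8 = 80
Total cost = 1160.
The route D2→S1 is not used.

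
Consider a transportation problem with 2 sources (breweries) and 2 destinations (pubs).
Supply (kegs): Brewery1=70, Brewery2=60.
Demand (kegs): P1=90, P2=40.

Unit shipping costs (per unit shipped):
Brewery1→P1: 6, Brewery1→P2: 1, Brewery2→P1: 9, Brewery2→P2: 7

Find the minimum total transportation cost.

One minimum-cost allocation:
  Brewery1 to P1: 30 × 6 = 180
  Brewery1 to P2: 40 × 1 = 40
  Brewery2 to P1: 60 × 9 = 540
Total = 180 + 40 + 540 = 760.
(Supply check: Brewery1 ships 70; Brewery2 ships 60.)

760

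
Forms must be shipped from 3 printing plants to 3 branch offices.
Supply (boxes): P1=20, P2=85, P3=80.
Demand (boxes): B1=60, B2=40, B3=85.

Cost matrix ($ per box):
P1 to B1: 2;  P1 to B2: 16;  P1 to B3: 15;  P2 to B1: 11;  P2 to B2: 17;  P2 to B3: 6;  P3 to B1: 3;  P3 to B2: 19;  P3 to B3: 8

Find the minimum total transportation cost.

An optimal shipping plan:
  P1 to B2: 20 × $16 = $320
  P2 to B3: 85 × $6 = $510
  P3 to B1: 60 × $3 = $180
  P3 to B2: 20 × $19 = $380
Total = 320 + 510 + 180 + 380 = $1390.

1390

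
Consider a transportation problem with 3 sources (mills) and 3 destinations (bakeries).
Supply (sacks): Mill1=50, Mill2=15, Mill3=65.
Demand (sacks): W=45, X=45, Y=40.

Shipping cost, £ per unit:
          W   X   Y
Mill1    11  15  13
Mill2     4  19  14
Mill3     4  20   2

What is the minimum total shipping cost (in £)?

Optimal allocation:
  Mill1 to W: 5 sacks
  Mill1 to X: 45 sacks
  Mill2 to W: 15 sacks
  Mill3 to W: 25 sacks
  Mill3 to Y: 40 sacks
Total cost = £970.
(Supply check: Mill1 ships 50; Mill2 ships 15; Mill3 ships 65.)

970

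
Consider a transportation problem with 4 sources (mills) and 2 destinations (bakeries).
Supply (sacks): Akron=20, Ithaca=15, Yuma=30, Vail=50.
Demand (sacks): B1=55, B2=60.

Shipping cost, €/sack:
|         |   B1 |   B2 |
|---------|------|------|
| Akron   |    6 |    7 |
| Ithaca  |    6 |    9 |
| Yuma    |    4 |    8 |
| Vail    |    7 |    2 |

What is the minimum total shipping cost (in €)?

An optimal shipping plan:
  Akron to B1: 10 × €6 = €60
  Akron to B2: 10 × €7 = €70
  Ithaca to B1: 15 × €6 = €90
  Yuma to B1: 30 × €4 = €120
  Vail to B2: 50 × €2 = €100
Total = 60 + 70 + 90 + 120 + 100 = €440.

440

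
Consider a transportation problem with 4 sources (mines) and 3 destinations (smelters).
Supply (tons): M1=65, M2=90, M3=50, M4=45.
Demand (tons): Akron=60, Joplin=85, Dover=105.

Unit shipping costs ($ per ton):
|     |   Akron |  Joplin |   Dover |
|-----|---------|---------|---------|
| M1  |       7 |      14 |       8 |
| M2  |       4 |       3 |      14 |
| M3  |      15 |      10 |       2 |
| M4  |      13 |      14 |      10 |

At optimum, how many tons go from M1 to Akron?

55

Solving gives:
  M1 to Akron: 55 × $7 = $385
  M1 to Dover: 10 × $8 = $80
  M2 to Akron: 5 × $4 = $20
  M2 to Joplin: 85 × $3 = $255
  M3 to Dover: 50 × $2 = $100
  M4 to Dover: 45 × $10 = $450
Total cost = $1290.
So M1→Akron carries 55 tons.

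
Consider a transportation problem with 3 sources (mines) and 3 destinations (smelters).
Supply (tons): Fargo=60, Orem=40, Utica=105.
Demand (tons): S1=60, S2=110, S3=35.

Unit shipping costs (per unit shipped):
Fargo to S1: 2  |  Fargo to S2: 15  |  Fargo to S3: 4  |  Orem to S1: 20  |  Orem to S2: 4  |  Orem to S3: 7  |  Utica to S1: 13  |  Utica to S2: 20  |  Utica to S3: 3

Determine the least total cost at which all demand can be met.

1785

Optimal allocation:
  Fargo–S1: 60 × 2 = 120
  Orem–S2: 40 × 4 = 160
  Utica–S2: 70 × 20 = 1400
  Utica–S3: 35 × 3 = 105
Total = 120 + 160 + 1400 + 105 = 1785.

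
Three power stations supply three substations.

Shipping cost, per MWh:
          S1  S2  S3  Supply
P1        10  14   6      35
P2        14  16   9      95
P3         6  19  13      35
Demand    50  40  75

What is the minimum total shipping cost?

1615

Optimal allocation:
  P1–S1: 15 × 10 = 150
  P1–S3: 20 × 6 = 120
  P2–S2: 40 × 16 = 640
  P2–S3: 55 × 9 = 495
  P3–S1: 35 × 6 = 210
Total = 150 + 120 + 640 + 495 + 210 = 1615.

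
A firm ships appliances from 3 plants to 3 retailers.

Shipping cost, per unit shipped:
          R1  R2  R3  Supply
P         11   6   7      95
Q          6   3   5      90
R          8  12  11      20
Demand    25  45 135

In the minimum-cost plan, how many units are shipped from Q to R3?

40

Optimal shipments:
  P to R3: 95 units
  Q to R1: 5 units
  Q to R2: 45 units
  Q to R3: 40 units
  R to R1: 20 units
Total cost = 1190.
So Q→R3 carries 40 units.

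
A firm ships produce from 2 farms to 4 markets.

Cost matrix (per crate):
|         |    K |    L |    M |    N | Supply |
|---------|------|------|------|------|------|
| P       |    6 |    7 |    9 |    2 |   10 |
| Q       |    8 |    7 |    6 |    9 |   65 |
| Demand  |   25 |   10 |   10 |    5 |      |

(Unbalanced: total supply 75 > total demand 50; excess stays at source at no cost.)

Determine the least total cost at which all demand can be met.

One minimum-cost allocation:
  P->K: 5 × 6 = 30
  P->N: 5 × 2 = 10
  Q->K: 20 × 8 = 160
  Q->L: 10 × 7 = 70
  Q->M: 10 × 6 = 60
Total = 30 + 10 + 160 + 70 + 60 = 330.
(Supply check: P ships 10; Q ships 40.)

330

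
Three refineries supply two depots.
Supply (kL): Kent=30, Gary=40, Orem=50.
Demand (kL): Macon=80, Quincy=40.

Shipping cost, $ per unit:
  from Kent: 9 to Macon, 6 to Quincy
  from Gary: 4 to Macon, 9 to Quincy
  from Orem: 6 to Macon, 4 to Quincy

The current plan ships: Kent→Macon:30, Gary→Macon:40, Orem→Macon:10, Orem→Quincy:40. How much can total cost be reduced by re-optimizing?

Current plan cost = 30·9 + 40·4 + 10·6 + 40·4 = $650.
Optimal plan:
  Kent–Quincy: 30 × $6 = $180
  Gary–Macon: 40 × $4 = $160
  Orem–Macon: 40 × $6 = $240
  Orem–Quincy: 10 × $4 = $40
Optimal cost = $620.
Saving = 650 − 620 = $30.

30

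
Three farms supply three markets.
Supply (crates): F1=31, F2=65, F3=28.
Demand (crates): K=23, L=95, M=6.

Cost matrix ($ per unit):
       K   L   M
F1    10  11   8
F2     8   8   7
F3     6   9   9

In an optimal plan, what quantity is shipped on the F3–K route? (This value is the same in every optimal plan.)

Solving gives:
  F1->L: 25 × $11 = $275
  F1->M: 6 × $8 = $48
  F2->L: 65 × $8 = $520
  F3->K: 23 × $6 = $138
  F3->L: 5 × $9 = $45
Total cost = $1026.
So F3→K carries 23 crates.

23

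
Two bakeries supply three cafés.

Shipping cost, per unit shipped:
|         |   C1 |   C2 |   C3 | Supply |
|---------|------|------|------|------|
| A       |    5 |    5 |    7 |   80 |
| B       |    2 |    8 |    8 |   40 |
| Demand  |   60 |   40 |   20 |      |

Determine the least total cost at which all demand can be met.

An optimal shipping plan:
  A→C1: 20 × 5 = 100
  A→C2: 40 × 5 = 200
  A→C3: 20 × 7 = 140
  B→C1: 40 × 2 = 80
Total = 100 + 200 + 140 + 80 = 520.

520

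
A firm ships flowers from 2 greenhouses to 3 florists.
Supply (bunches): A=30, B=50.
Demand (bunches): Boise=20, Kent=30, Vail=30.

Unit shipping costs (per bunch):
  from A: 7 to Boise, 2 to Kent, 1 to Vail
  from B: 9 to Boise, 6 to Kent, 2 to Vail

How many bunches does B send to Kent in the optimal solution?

Optimal shipments:
  A to Kent: 30 × 2 = 60
  B to Boise: 20 × 9 = 180
  B to Vail: 30 × 2 = 60
Total cost = 300.
The route B→Kent is not used.

0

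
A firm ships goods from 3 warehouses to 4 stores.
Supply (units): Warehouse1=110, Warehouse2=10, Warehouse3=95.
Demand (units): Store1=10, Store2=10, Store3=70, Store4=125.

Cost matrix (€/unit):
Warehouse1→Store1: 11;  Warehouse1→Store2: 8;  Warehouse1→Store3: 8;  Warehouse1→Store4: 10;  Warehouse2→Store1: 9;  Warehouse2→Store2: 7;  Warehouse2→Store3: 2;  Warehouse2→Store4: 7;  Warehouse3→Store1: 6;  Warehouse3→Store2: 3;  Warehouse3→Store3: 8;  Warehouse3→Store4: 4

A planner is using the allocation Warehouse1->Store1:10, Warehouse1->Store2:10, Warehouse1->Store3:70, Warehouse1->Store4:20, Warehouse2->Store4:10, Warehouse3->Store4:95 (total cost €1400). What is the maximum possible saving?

30

Current plan cost = 10·11 + 10·8 + 70·8 + 20·10 + 10·7 + 95·4 = €1400.
Optimal plan:
  Warehouse1 to Store1: 10 × €11 = €110
  Warehouse1 to Store2: 10 × €8 = €80
  Warehouse1 to Store3: 60 × €8 = €480
  Warehouse1 to Store4: 30 × €10 = €300
  Warehouse2 to Store3: 10 × €2 = €20
  Warehouse3 to Store4: 95 × €4 = €380
Optimal cost = €1370.
Saving = 1400 − 1370 = €30.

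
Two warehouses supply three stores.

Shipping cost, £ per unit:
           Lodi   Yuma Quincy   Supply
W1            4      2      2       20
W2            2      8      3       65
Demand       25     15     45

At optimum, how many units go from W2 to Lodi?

The minimum-cost plan:
  W1→Yuma: 15 × £2 = £30
  W1→Quincy: 5 × £2 = £10
  W2→Lodi: 25 × £2 = £50
  W2→Quincy: 40 × £3 = £120
Total cost = £210.
So W2→Lodi carries 25 units.

25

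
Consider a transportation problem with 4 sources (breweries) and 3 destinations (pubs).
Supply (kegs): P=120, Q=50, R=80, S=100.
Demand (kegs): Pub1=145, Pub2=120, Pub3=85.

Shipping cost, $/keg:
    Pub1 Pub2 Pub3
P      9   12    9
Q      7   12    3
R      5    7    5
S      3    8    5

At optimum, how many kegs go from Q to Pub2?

Solving gives:
  P->Pub1: 45 × $9 = $405
  P->Pub2: 40 × $12 = $480
  P->Pub3: 35 × $9 = $315
  Q->Pub3: 50 × $3 = $150
  R->Pub2: 80 × $7 = $560
  S->Pub1: 100 × $3 = $300
Total cost = $2210.
The route Q→Pub2 is not used.

0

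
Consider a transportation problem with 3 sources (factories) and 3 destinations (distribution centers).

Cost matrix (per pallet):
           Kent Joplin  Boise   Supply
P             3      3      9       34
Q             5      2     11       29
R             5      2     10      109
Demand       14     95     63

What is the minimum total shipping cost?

One minimum-cost allocation:
  P→Kent: 14 × 3 = 42
  P→Boise: 20 × 9 = 180
  Q→Joplin: 29 × 2 = 58
  R→Joplin: 66 × 2 = 132
  R→Boise: 43 × 10 = 430
Total = 42 + 180 + 58 + 132 + 430 = 842.
(Supply check: P ships 34; Q ships 29; R ships 109.)

842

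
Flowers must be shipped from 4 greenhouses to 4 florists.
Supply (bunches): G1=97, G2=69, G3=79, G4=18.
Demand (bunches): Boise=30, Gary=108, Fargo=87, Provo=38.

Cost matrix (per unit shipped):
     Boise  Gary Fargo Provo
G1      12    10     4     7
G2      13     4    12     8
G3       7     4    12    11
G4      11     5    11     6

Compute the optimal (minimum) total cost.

1248

An optimal shipping plan:
  G1->Fargo: 87 × 4 = 348
  G1->Provo: 10 × 7 = 70
  G2->Gary: 59 × 4 = 236
  G2->Provo: 10 × 8 = 80
  G3->Boise: 30 × 7 = 210
  G3->Gary: 49 × 4 = 196
  G4->Provo: 18 × 6 = 108
Total = 348 + 70 + 236 + 80 + 210 + 196 + 108 = 1248.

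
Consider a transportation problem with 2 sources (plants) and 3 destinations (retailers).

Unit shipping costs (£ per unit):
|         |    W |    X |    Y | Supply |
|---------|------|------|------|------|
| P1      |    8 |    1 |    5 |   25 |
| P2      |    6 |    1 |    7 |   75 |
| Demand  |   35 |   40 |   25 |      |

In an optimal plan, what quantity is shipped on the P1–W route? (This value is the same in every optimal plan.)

0

Optimal shipments:
  P1->Y: 25 × £5 = £125
  P2->W: 35 × £6 = £210
  P2->X: 40 × £1 = £40
Total cost = £375.
The route P1→W is not used.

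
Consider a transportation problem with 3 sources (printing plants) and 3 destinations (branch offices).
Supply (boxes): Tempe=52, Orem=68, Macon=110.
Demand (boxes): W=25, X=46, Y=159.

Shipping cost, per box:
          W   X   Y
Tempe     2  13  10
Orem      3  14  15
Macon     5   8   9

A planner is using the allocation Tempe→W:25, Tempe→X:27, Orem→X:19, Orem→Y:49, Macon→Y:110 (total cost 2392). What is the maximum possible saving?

Current plan cost = 25·2 + 27·13 + 19·14 + 49·15 + 110·9 = 2392.
Optimal plan:
  Tempe->Y: 52 × 10 = 520
  Orem->W: 25 × 3 = 75
  Orem->Y: 43 × 15 = 645
  Macon->X: 46 × 8 = 368
  Macon->Y: 64 × 9 = 576
Optimal cost = 2184.
Saving = 2392 − 2184 = 208.

208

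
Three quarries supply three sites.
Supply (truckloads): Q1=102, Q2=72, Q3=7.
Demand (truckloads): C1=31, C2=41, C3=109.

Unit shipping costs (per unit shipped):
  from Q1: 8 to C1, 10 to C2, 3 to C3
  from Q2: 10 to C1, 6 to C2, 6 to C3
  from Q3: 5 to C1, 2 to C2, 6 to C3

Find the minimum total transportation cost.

A cheapest plan:
  Q1–C3: 102 × 3 = 306
  Q2–C1: 24 × 10 = 240
  Q2–C2: 41 × 6 = 246
  Q2–C3: 7 × 6 = 42
  Q3–C1: 7 × 5 = 35
Total = 306 + 240 + 246 + 42 + 35 = 869.
(Supply check: Q1 ships 102; Q2 ships 72; Q3 ships 7.)

869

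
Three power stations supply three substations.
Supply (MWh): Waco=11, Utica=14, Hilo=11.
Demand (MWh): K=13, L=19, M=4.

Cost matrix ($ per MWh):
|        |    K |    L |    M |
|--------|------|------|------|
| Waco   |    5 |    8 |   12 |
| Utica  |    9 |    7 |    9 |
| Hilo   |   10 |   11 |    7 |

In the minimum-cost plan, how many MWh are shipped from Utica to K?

0

Solving gives:
  Waco→K: 11 MWh
  Utica→L: 14 MWh
  Hilo→K: 2 MWh
  Hilo→L: 5 MWh
  Hilo→M: 4 MWh
Total cost = $256.
The route Utica→K is not used.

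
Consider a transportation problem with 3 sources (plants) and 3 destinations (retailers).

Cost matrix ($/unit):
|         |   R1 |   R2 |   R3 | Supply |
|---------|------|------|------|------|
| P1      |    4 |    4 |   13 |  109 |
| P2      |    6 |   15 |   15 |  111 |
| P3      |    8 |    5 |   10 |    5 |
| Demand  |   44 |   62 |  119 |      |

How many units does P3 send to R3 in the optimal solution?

5

The minimum-cost plan:
  P1 to R2: 62 × $4 = $248
  P1 to R3: 47 × $13 = $611
  P2 to R1: 44 × $6 = $264
  P2 to R3: 67 × $15 = $1005
  P3 to R3: 5 × $10 = $50
Total cost = $2178.
So P3→R3 carries 5 units.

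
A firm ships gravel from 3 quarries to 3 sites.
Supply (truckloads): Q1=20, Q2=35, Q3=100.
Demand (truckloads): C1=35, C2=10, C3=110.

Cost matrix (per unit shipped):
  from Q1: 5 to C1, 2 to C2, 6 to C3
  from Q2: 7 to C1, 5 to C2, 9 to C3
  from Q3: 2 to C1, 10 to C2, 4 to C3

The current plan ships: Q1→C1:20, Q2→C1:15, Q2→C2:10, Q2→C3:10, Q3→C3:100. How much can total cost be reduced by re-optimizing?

Current plan cost = 20·5 + 15·7 + 10·5 + 10·9 + 100·4 = 745.
Optimal plan:
  Q1–C3: 20 × 6 = 120
  Q2–C1: 25 × 7 = 175
  Q2–C2: 10 × 5 = 50
  Q3–C1: 10 × 2 = 20
  Q3–C3: 90 × 4 = 360
Optimal cost = 725.
Saving = 745 − 725 = 20.

20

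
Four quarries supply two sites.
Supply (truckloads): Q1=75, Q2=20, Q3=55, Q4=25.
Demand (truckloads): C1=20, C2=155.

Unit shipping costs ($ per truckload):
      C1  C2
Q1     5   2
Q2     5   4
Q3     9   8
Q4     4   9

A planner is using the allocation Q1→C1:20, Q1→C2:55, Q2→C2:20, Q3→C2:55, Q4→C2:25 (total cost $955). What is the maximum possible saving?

160

Current plan cost = 20·5 + 55·2 + 20·4 + 55·8 + 25·9 = $955.
Optimal plan:
  Q1→C2: 75 × $2 = $150
  Q2→C2: 20 × $4 = $80
  Q3→C2: 55 × $8 = $440
  Q4→C1: 20 × $4 = $80
  Q4→C2: 5 × $9 = $45
Optimal cost = $795.
Saving = 955 − 795 = $160.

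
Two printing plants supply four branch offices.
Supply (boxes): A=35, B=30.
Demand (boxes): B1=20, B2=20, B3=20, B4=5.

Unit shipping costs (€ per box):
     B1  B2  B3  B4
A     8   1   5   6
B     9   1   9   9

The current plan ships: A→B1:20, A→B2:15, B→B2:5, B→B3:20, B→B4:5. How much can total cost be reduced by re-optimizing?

85

Current plan cost = 20·8 + 15·1 + 5·1 + 20·9 + 5·9 = €405.
Optimal plan:
  A to B1: 10 boxes
  A to B3: 20 boxes
  A to B4: 5 boxes
  B to B1: 10 boxes
  B to B2: 20 boxes
Optimal cost = €320.
Saving = 405 − 320 = €85.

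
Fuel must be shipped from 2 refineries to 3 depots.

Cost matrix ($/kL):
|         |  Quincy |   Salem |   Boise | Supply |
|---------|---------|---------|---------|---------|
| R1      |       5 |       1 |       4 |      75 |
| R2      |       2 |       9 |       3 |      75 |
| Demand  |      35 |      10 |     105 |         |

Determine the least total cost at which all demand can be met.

460

A cheapest plan:
  R1→Salem: 10 kL
  R1→Boise: 65 kL
  R2→Quincy: 35 kL
  R2→Boise: 40 kL
Total cost = $460.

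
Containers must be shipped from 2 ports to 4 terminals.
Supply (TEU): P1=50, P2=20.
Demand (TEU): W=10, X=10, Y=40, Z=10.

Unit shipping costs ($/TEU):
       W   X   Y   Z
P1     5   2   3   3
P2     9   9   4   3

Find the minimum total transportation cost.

230

Optimal allocation:
  P1->W: 10 TEU
  P1->X: 10 TEU
  P1->Y: 30 TEU
  P2->Y: 10 TEU
  P2->Z: 10 TEU
Total cost = $230.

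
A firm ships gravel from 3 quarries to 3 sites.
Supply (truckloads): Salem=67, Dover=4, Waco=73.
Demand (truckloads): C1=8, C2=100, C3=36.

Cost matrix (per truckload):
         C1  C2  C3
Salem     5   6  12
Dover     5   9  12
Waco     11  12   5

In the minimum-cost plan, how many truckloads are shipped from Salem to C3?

0

Optimal shipments:
  Salem to C2: 67 × 6 = 402
  Dover to C1: 4 × 5 = 20
  Waco to C1: 4 × 11 = 44
  Waco to C2: 33 × 12 = 396
  Waco to C3: 36 × 5 = 180
Total cost = 1042.
The route Salem→C3 is not used.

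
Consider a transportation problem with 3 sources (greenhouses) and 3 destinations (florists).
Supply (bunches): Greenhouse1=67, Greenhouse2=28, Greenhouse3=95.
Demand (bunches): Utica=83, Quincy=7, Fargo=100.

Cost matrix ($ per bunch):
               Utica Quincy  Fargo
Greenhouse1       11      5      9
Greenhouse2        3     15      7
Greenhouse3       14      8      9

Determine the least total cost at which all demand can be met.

1624

Optimal allocation:
  Greenhouse1 to Utica: 55 × $11 = $605
  Greenhouse1 to Quincy: 7 × $5 = $35
  Greenhouse1 to Fargo: 5 × $9 = $45
  Greenhouse2 to Utica: 28 × $3 = $84
  Greenhouse3 to Fargo: 95 × $9 = $855
Total = 605 + 35 + 45 + 84 + 855 = $1624.
(Supply check: Greenhouse1 ships 67; Greenhouse2 ships 28; Greenhouse3 ships 95.)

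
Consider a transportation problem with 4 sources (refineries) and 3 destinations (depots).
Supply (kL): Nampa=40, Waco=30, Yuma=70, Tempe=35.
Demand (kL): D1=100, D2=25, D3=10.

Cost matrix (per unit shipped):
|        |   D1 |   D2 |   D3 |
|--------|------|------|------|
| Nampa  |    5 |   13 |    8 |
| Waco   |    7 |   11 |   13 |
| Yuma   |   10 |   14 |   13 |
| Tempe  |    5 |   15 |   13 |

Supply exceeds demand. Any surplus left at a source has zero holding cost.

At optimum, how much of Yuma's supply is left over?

Minimum-cost shipments:
  Nampa→D1: 40 × 5 = 200
  Waco→D1: 5 × 7 = 35
  Waco→D2: 25 × 11 = 275
  Yuma→D1: 20 × 10 = 200
  Yuma→D3: 10 × 13 = 130
  Tempe→D1: 35 × 5 = 175
Total cost = 1015.
Yuma ships 30 of its 70, leaving 40.

40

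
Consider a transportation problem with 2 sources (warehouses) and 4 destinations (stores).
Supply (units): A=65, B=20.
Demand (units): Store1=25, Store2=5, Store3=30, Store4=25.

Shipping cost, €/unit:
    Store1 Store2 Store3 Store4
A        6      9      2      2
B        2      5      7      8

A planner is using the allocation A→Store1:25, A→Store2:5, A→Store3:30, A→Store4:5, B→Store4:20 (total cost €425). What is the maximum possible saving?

Current plan cost = 25·6 + 5·9 + 30·2 + 5·2 + 20·8 = €425.
Optimal plan:
  A–Store1: 5 units
  A–Store2: 5 units
  A–Store3: 30 units
  A–Store4: 25 units
  B–Store1: 20 units
Optimal cost = €225.
Saving = 425 − 225 = €200.

200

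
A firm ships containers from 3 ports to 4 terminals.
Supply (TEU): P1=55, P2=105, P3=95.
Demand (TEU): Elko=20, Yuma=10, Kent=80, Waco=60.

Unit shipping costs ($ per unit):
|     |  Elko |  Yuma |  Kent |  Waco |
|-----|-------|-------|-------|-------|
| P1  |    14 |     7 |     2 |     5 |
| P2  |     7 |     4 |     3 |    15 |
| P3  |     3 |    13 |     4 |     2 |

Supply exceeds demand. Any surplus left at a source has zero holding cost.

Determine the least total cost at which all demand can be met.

405

An optimal shipping plan:
  P1 to Kent: 55 × $2 = $110
  P2 to Yuma: 10 × $4 = $40
  P2 to Kent: 25 × $3 = $75
  P3 to Elko: 20 × $3 = $60
  P3 to Waco: 60 × $2 = $120
Total = 110 + 40 + 75 + 60 + 120 = $405.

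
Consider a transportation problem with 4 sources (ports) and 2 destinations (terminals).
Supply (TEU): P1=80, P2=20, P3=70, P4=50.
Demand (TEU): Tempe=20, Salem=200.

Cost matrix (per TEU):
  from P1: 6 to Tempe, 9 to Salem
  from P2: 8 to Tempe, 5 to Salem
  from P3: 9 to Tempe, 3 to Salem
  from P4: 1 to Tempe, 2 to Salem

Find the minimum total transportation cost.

1070

A cheapest plan:
  P1->Tempe: 20 × 6 = 120
  P1->Salem: 60 × 9 = 540
  P2->Salem: 20 × 5 = 100
  P3->Salem: 70 × 3 = 210
  P4->Salem: 50 × 2 = 100
Total = 120 + 540 + 100 + 210 + 100 = 1070.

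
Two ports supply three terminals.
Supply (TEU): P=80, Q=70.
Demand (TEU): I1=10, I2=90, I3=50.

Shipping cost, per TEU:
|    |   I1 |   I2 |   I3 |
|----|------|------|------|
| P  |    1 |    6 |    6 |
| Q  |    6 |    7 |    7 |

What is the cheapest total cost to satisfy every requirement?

Optimal allocation:
  P->I1: 10 × 1 = 10
  P->I2: 20 × 6 = 120
  P->I3: 50 × 6 = 300
  Q->I2: 70 × 7 = 490
Total = 10 + 120 + 300 + 490 = 920.

920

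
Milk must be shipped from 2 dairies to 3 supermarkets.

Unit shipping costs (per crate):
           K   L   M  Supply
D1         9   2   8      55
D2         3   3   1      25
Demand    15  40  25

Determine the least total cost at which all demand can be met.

An optimal shipping plan:
  D1–K: 15 × 9 = 135
  D1–L: 40 × 2 = 80
  D2–M: 25 × 1 = 25
Total = 135 + 80 + 25 = 240.
(Supply check: D1 ships 55; D2 ships 25.)

240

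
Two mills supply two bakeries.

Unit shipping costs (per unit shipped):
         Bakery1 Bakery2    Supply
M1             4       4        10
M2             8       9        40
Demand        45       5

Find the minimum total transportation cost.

Optimal allocation:
  M1–Bakery1: 5 × 4 = 20
  M1–Bakery2: 5 × 4 = 20
  M2–Bakery1: 40 × 8 = 320
Total = 20 + 20 + 320 = 360.
(Supply check: M1 ships 10; M2 ships 40.)

360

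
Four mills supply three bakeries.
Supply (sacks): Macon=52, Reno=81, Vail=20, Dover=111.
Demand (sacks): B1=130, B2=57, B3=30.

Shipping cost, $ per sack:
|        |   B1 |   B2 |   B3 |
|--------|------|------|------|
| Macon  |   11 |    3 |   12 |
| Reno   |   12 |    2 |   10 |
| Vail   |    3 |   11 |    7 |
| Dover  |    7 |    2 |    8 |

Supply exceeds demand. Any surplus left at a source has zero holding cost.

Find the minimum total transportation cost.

1247

One minimum-cost allocation:
  Macon→B2: 5 sacks
  Reno→B2: 52 sacks
  Reno→B3: 29 sacks
  Vail→B1: 20 sacks
  Dover→B1: 110 sacks
  Dover→B3: 1 sacks
Total cost = $1247.
(Supply check: Macon ships 5; Reno ships 81; Vail ships 20; Dover ships 111.)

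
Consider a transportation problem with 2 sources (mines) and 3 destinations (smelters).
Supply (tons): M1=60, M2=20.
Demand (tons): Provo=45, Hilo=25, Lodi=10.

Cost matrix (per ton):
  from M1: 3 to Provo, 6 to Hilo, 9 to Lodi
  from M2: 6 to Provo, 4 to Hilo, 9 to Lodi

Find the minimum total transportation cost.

A cheapest plan:
  M1–Provo: 45 × 3 = 135
  M1–Hilo: 5 × 6 = 30
  M1–Lodi: 10 × 9 = 90
  M2–Hilo: 20 × 4 = 80
Total = 135 + 30 + 90 + 80 = 335.

335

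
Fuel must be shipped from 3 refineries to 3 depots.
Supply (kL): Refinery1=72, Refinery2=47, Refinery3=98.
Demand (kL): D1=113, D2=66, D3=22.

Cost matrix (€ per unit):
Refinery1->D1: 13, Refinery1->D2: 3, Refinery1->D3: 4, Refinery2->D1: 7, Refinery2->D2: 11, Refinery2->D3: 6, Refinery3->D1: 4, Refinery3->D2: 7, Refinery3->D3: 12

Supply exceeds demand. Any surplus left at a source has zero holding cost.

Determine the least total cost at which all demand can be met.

815

An optimal shipping plan:
  Refinery1->D2: 66 × €3 = €198
  Refinery1->D3: 6 × €4 = €24
  Refinery2->D1: 15 × €7 = €105
  Refinery2->D3: 16 × €6 = €96
  Refinery3->D1: 98 × €4 = €392
Total = 198 + 24 + 105 + 96 + 392 = €815.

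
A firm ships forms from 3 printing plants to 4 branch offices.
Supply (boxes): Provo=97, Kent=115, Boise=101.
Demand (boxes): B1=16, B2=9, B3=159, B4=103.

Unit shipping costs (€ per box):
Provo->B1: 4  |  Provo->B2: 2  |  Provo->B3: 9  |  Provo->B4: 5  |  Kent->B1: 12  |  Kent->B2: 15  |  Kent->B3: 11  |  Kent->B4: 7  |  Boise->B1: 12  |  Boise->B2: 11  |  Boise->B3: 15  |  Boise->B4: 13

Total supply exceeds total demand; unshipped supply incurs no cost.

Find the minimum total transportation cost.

Optimal allocation:
  Provo to B1: 16 × €4 = €64
  Provo to B2: 9 × €2 = €18
  Provo to B3: 72 × €9 = €648
  Kent to B3: 12 × €11 = €132
  Kent to B4: 103 × €7 = €721
  Boise to B3: 75 × €15 = €1125
Total = 64 + 18 + 648 + 132 + 721 + 1125 = €2708.
(Supply check: Provo ships 97; Kent ships 115; Boise ships 75.)

2708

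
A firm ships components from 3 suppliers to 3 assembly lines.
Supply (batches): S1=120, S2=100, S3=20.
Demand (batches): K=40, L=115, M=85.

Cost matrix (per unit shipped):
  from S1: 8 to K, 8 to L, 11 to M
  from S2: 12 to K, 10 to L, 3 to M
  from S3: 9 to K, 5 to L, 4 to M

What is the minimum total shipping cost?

A cheapest plan:
  S1→K: 40 × 8 = 320
  S1→L: 80 × 8 = 640
  S2→L: 15 × 10 = 150
  S2→M: 85 × 3 = 255
  S3→L: 20 × 5 = 100
Total = 320 + 640 + 150 + 255 + 100 = 1465.

1465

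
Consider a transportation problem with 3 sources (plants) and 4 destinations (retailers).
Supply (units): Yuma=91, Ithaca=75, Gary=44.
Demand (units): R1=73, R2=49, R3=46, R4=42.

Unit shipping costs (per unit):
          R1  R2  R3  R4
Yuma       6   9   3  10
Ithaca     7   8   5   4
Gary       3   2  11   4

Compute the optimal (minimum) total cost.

Optimal allocation:
  Yuma->R1: 45 units
  Yuma->R3: 46 units
  Ithaca->R1: 28 units
  Ithaca->R2: 5 units
  Ithaca->R4: 42 units
  Gary->R2: 44 units
Total cost = 900.
(Supply check: Yuma ships 91; Ithaca ships 75; Gary ships 44.)

900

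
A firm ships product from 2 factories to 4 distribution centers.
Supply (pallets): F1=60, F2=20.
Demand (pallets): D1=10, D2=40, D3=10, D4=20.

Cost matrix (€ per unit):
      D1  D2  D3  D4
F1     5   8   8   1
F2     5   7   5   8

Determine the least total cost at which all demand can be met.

430

A cheapest plan:
  F1->D1: 10 pallets
  F1->D2: 30 pallets
  F1->D4: 20 pallets
  F2->D2: 10 pallets
  F2->D3: 10 pallets
Total cost = €430.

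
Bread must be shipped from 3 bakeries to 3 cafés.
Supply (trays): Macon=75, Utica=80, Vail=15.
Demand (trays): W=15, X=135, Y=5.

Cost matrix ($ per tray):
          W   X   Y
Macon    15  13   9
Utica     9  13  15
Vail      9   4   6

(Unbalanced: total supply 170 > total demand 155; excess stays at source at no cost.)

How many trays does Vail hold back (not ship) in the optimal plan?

An optimal plan:
  Macon to X: 70 trays
  Macon to Y: 5 trays
  Utica to W: 15 trays
  Utica to X: 50 trays
  Vail to X: 15 trays
Total cost = $1800.
Vail ships 15 of its 15, leaving 0.

0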